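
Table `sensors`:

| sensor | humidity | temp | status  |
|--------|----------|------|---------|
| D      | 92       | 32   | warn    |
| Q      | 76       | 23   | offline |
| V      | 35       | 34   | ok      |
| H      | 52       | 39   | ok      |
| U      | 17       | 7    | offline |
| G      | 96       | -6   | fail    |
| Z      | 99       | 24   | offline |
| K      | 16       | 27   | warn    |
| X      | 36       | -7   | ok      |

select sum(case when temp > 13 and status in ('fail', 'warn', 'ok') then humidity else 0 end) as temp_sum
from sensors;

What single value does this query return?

sensor=D: ✓ → 92
sensor=Q: ✗
sensor=V: ✓ → 35
sensor=H: ✓ → 52
sensor=U: ✗
sensor=G: ✗
sensor=Z: ✗
sensor=K: ✓ → 16
sensor=X: ✗
temp_sum = 92 + 35 + 52 + 16 = 195

195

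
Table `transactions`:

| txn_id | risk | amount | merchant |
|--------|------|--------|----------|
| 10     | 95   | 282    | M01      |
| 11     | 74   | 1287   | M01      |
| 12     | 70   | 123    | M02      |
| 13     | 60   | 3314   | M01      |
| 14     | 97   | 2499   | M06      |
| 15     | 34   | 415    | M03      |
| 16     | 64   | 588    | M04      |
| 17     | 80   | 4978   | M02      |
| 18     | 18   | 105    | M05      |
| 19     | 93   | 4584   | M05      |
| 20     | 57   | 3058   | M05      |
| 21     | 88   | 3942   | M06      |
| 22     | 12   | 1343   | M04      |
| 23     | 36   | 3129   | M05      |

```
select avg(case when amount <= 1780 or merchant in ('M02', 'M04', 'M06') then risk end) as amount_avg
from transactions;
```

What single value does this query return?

63.2

txn_id=10: ✓ → 95
txn_id=11: ✓ → 74
txn_id=12: ✓ → 70
txn_id=13: ✗
txn_id=14: ✓ → 97
txn_id=15: ✓ → 34
txn_id=16: ✓ → 64
txn_id=17: ✓ → 80
txn_id=18: ✓ → 18
txn_id=19: ✗
txn_id=20: ✗
txn_id=21: ✓ → 88
txn_id=22: ✓ → 12
txn_id=23: ✗
amount_avg = (95 + 74 + 70 + 97 + 34 + 64 + 80 + 18 + 88 + 12) / 10 = 63.2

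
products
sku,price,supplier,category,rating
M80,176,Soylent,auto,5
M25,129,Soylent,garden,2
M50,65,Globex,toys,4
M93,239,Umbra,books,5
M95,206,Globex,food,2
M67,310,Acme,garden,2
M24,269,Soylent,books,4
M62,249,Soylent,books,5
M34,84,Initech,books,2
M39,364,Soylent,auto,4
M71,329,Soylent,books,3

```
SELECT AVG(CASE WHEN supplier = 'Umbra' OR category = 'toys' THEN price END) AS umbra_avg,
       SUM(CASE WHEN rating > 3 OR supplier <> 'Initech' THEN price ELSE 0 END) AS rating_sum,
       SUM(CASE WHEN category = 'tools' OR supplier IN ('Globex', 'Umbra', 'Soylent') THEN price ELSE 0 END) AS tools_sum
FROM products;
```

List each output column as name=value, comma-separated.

[umbra_avg: supplier = 'Umbra' OR category = 'toys']
sku=M80: ✗
sku=M25: ✗
sku=M50: ✓ → 65
sku=M93: ✓ → 239
sku=M95: ✗
sku=M67: ✗
sku=M24: ✗
sku=M62: ✗
sku=M34: ✗
sku=M39: ✗
sku=M71: ✗
umbra_avg = (65 + 239) / 2 = 152
—
[rating_sum: rating > 3 OR supplier <> 'Initech']
sku=M80: ✓ → 176
sku=M25: ✓ → 129
sku=M50: ✓ → 65
sku=M93: ✓ → 239
sku=M95: ✓ → 206
sku=M67: ✓ → 310
sku=M24: ✓ → 269
sku=M62: ✓ → 249
sku=M34: ✗
sku=M39: ✓ → 364
sku=M71: ✓ → 329
rating_sum = 176 + 129 + 65 + 239 + 206 + 310 + 269 + 249 + 364 + 329 = 2336
—
[tools_sum: category = 'tools' OR supplier IN ('Globex', 'Umbra', 'Soylent')]
sku=M80: ✓ → 176
sku=M25: ✓ → 129
sku=M50: ✓ → 65
sku=M93: ✓ → 239
sku=M95: ✓ → 206
sku=M67: ✗
sku=M24: ✓ → 269
sku=M62: ✓ → 249
sku=M34: ✗
sku=M39: ✓ → 364
sku=M71: ✓ → 329
tools_sum = 176 + 129 + 65 + 239 + 206 + 269 + 249 + 364 + 329 = 2026

umbra_avg=152, rating_sum=2336, tools_sum=2026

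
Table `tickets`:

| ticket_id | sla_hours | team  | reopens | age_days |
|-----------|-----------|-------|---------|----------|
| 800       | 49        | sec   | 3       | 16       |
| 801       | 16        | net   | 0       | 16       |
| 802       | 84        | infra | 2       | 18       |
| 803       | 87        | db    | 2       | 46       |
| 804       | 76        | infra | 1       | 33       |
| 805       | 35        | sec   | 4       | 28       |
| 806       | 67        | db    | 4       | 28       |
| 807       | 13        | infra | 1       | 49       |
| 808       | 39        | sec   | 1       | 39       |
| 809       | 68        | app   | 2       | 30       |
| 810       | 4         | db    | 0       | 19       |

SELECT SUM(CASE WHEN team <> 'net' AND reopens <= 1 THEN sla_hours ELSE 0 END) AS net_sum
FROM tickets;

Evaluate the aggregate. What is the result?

132

ticket_id=800: ✗
ticket_id=801: ✗
ticket_id=802: ✗
ticket_id=803: ✗
ticket_id=804: ✓ → 76
ticket_id=805: ✗
ticket_id=806: ✗
ticket_id=807: ✓ → 13
ticket_id=808: ✓ → 39
ticket_id=809: ✗
ticket_id=810: ✓ → 4
net_sum = 76 + 13 + 39 + 4 = 132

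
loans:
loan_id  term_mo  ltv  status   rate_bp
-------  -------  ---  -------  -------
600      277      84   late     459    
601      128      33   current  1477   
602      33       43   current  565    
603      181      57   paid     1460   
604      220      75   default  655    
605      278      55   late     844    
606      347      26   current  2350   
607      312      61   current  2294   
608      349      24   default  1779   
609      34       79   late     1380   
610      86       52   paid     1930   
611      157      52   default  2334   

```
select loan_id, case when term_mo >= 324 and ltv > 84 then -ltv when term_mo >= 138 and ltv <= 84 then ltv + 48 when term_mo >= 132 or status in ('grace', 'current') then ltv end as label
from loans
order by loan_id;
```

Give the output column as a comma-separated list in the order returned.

132, 33, 43, 105, 123, 103, 74, 109, 72, NULL, NULL, 100

loan_id=600: term_mo >= 138 and ltv <= 84 → 132
loan_id=601: term_mo >= 132 or status in ('grace', 'current') → 33
loan_id=602: term_mo >= 132 or status in ('grace', 'current') → 43
loan_id=603: term_mo >= 138 and ltv <= 84 → 105
loan_id=604: term_mo >= 138 and ltv <= 84 → 123
loan_id=605: term_mo >= 138 and ltv <= 84 → 103
loan_id=606: term_mo >= 138 and ltv <= 84 → 74
loan_id=607: term_mo >= 138 and ltv <= 84 → 109
loan_id=608: term_mo >= 138 and ltv <= 84 → 72
loan_id=609: (no match → NULL) → NULL
loan_id=610: (no match → NULL) → NULL
loan_id=611: term_mo >= 138 and ltv <= 84 → 100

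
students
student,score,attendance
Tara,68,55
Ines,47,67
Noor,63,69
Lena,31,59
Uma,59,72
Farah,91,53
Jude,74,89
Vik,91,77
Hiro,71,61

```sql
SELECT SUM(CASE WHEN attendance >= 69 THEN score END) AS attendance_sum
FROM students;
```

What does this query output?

student=Tara: ✗
student=Ines: ✗
student=Noor: ✓ → 63
student=Lena: ✗
student=Uma: ✓ → 59
student=Farah: ✗
student=Jude: ✓ → 74
student=Vik: ✓ → 91
student=Hiro: ✗
attendance_sum = 63 + 59 + 74 + 91 = 287

287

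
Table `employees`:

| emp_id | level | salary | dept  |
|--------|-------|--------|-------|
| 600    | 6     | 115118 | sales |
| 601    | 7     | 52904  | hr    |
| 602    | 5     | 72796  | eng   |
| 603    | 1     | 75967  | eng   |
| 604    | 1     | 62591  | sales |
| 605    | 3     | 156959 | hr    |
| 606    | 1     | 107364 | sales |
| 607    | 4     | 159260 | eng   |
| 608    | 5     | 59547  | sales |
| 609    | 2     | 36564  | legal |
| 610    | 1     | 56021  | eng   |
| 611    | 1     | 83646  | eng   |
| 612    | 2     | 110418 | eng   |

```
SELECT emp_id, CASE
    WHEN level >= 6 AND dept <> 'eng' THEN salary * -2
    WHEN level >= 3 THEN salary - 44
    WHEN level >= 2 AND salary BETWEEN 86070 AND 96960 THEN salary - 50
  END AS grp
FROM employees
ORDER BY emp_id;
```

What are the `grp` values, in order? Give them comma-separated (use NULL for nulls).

-230236, -105808, 72752, NULL, NULL, 156915, NULL, 159216, 59503, NULL, NULL, NULL, NULL

emp_id=600: level >= 6 AND dept <> 'eng' → -230236
emp_id=601: level >= 6 AND dept <> 'eng' → -105808
emp_id=602: level >= 3 → 72752
emp_id=603: (no match → NULL) → NULL
emp_id=604: (no match → NULL) → NULL
emp_id=605: level >= 3 → 156915
emp_id=606: (no match → NULL) → NULL
emp_id=607: level >= 3 → 159216
emp_id=608: level >= 3 → 59503
emp_id=609: (no match → NULL) → NULL
emp_id=610: (no match → NULL) → NULL
emp_id=611: (no match → NULL) → NULL
emp_id=612: (no match → NULL) → NULL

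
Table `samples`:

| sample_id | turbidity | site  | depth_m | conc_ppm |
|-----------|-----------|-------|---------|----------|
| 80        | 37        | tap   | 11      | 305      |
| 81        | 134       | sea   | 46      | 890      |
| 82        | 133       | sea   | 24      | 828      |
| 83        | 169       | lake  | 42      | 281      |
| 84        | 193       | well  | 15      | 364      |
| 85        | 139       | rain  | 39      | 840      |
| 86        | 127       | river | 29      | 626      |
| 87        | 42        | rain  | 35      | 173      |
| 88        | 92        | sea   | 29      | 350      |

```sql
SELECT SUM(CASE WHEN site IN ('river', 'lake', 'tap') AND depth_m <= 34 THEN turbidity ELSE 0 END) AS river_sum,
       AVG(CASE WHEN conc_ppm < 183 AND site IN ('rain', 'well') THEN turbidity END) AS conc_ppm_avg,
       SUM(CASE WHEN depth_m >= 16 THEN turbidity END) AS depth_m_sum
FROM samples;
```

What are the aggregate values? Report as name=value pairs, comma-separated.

river_sum=164, conc_ppm_avg=42, depth_m_sum=836

[river_sum: site IN ('river', 'lake', 'tap') AND depth_m <= 34]
sample_id=80: ✓ → 37
sample_id=81: ✗
sample_id=82: ✗
sample_id=83: ✗
sample_id=84: ✗
sample_id=85: ✗
sample_id=86: ✓ → 127
sample_id=87: ✗
sample_id=88: ✗
river_sum = 37 + 127 = 164
—
[conc_ppm_avg: conc_ppm < 183 AND site IN ('rain', 'well')]
sample_id=80: ✗
sample_id=81: ✗
sample_id=82: ✗
sample_id=83: ✗
sample_id=84: ✗
sample_id=85: ✗
sample_id=86: ✗
sample_id=87: ✓ → 42
sample_id=88: ✗
conc_ppm_avg = 42
—
[depth_m_sum: depth_m >= 16]
sample_id=80: ✗
sample_id=81: ✓ → 134
sample_id=82: ✓ → 133
sample_id=83: ✓ → 169
sample_id=84: ✗
sample_id=85: ✓ → 139
sample_id=86: ✓ → 127
sample_id=87: ✓ → 42
sample_id=88: ✓ → 92
depth_m_sum = 134 + 133 + 169 + 139 + 127 + 42 + 92 = 836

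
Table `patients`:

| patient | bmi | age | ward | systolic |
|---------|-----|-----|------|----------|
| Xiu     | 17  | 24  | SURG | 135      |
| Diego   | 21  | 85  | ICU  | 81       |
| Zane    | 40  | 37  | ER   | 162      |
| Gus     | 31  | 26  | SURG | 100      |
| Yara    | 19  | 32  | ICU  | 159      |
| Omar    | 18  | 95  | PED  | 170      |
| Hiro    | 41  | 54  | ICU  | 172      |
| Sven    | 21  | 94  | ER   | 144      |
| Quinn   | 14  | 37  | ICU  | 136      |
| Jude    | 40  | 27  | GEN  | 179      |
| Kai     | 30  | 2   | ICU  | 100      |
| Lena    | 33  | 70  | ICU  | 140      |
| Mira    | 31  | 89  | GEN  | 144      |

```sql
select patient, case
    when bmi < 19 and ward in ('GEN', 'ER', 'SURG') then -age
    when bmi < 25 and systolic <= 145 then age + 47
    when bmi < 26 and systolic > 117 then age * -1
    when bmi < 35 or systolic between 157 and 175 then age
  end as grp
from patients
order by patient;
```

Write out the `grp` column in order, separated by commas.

132, 26, 54, NULL, 2, 70, 89, -95, 84, 141, -24, -32, 37

patient=Diego: bmi < 25 and systolic <= 145 → 132
patient=Gus: bmi < 35 or systolic between 157 and 175 → 26
patient=Hiro: bmi < 35 or systolic between 157 and 175 → 54
patient=Jude: (no match → NULL) → NULL
patient=Kai: bmi < 35 or systolic between 157 and 175 → 2
patient=Lena: bmi < 35 or systolic between 157 and 175 → 70
patient=Mira: bmi < 35 or systolic between 157 and 175 → 89
patient=Omar: bmi < 26 and systolic > 117 → -95
patient=Quinn: bmi < 25 and systolic <= 145 → 84
patient=Sven: bmi < 25 and systolic <= 145 → 141
patient=Xiu: bmi < 19 and ward in ('GEN', 'ER', 'SURG') → -24
patient=Yara: bmi < 26 and systolic > 117 → -32
patient=Zane: bmi < 35 or systolic between 157 and 175 → 37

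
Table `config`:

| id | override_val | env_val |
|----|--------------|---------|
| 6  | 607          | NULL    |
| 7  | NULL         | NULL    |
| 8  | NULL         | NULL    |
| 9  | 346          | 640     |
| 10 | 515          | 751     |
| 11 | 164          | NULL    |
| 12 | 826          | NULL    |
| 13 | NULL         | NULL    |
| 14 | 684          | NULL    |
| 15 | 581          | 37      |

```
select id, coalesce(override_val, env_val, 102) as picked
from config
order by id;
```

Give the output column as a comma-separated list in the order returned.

607, 102, 102, 346, 515, 164, 826, 102, 684, 581

id=6: override_val=607 → 607
id=7: override_val=NULL, env_val=NULL, → literal 102 → 102
id=8: override_val=NULL, env_val=NULL, → literal 102 → 102
id=9: override_val=346 → 346
id=10: override_val=515 → 515
id=11: override_val=164 → 164
id=12: override_val=826 → 826
id=13: override_val=NULL, env_val=NULL, → literal 102 → 102
id=14: override_val=684 → 684
id=15: override_val=581 → 581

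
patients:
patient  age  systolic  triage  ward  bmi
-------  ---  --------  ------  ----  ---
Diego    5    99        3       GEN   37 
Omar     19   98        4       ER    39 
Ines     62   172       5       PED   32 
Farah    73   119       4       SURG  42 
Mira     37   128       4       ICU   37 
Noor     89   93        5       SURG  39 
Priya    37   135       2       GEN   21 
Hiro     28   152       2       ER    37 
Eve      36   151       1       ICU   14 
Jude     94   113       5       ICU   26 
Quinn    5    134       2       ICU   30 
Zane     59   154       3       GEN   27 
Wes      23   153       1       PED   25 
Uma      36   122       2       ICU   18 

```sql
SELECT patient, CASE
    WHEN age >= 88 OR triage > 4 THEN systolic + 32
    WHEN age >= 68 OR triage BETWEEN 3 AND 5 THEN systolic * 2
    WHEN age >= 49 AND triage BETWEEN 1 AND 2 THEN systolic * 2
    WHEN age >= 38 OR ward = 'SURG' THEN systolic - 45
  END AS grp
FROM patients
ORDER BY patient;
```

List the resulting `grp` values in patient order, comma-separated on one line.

patient=Diego: age >= 68 OR triage BETWEEN 3 AND 5 → 198
patient=Eve: (no match → NULL) → NULL
patient=Farah: age >= 68 OR triage BETWEEN 3 AND 5 → 238
patient=Hiro: (no match → NULL) → NULL
patient=Ines: age >= 88 OR triage > 4 → 204
patient=Jude: age >= 88 OR triage > 4 → 145
patient=Mira: age >= 68 OR triage BETWEEN 3 AND 5 → 256
patient=Noor: age >= 88 OR triage > 4 → 125
patient=Omar: age >= 68 OR triage BETWEEN 3 AND 5 → 196
patient=Priya: (no match → NULL) → NULL
patient=Quinn: (no match → NULL) → NULL
patient=Uma: (no match → NULL) → NULL
patient=Wes: (no match → NULL) → NULL
patient=Zane: age >= 68 OR triage BETWEEN 3 AND 5 → 308

198, NULL, 238, NULL, 204, 145, 256, 125, 196, NULL, NULL, NULL, NULL, 308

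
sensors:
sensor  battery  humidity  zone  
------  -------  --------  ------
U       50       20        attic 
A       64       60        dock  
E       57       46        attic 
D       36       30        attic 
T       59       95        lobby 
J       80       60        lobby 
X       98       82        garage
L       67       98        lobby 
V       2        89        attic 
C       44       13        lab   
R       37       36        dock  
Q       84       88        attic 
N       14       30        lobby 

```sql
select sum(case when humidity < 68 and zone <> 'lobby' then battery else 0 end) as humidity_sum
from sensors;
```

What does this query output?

sensor=U: ✓ → 50
sensor=A: ✓ → 64
sensor=E: ✓ → 57
sensor=D: ✓ → 36
sensor=T: ✗
sensor=J: ✗
sensor=X: ✗
sensor=L: ✗
sensor=V: ✗
sensor=C: ✓ → 44
sensor=R: ✓ → 37
sensor=Q: ✗
sensor=N: ✗
humidity_sum = 50 + 64 + 57 + 36 + 44 + 37 = 288

288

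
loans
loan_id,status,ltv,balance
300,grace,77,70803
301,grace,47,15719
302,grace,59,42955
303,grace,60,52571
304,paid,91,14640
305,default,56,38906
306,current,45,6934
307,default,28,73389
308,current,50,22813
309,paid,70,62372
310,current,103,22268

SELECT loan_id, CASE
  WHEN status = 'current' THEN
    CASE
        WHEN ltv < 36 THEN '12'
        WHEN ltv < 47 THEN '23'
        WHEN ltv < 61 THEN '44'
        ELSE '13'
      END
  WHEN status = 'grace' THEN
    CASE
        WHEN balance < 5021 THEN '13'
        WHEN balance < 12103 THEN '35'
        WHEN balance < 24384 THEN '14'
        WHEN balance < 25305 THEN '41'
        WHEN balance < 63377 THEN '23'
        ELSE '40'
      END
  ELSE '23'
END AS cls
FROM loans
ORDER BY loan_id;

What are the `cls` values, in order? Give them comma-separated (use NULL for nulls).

40, 14, 23, 23, 23, 23, 23, 23, 44, 23, 13

loan_id=300: status='grace' → inner[ELSE] → 40
loan_id=301: status='grace' → inner[balance < 24384] → 14
loan_id=302: status='grace' → inner[balance < 63377] → 23
loan_id=303: status='grace' → inner[balance < 63377] → 23
loan_id=304: status='paid' → outer ELSE → 23
loan_id=305: status='default' → outer ELSE → 23
loan_id=306: status='current' → inner[ltv < 47] → 23
loan_id=307: status='default' → outer ELSE → 23
loan_id=308: status='current' → inner[ltv < 61] → 44
loan_id=309: status='paid' → outer ELSE → 23
loan_id=310: status='current' → inner[ELSE] → 13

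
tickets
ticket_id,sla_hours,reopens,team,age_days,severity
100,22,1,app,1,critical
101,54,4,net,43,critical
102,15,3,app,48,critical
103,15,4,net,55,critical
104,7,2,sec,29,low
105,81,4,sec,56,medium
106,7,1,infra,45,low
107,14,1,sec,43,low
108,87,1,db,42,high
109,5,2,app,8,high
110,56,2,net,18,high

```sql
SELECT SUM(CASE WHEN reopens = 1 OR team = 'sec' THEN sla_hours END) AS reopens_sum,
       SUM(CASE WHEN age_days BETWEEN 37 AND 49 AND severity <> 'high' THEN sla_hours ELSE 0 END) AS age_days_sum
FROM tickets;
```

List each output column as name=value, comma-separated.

[reopens_sum: reopens = 1 OR team = 'sec']
ticket_id=100: ✓ → 22
ticket_id=101: ✗
ticket_id=102: ✗
ticket_id=103: ✗
ticket_id=104: ✓ → 7
ticket_id=105: ✓ → 81
ticket_id=106: ✓ → 7
ticket_id=107: ✓ → 14
ticket_id=108: ✓ → 87
ticket_id=109: ✗
ticket_id=110: ✗
reopens_sum = 22 + 7 + 81 + 7 + 14 + 87 = 218
—
[age_days_sum: age_days BETWEEN 37 AND 49 AND severity <> 'high']
ticket_id=100: ✗
ticket_id=101: ✓ → 54
ticket_id=102: ✓ → 15
ticket_id=103: ✗
ticket_id=104: ✗
ticket_id=105: ✗
ticket_id=106: ✓ → 7
ticket_id=107: ✓ → 14
ticket_id=108: ✗
ticket_id=109: ✗
ticket_id=110: ✗
age_days_sum = 54 + 15 + 7 + 14 = 90

reopens_sum=218, age_days_sum=90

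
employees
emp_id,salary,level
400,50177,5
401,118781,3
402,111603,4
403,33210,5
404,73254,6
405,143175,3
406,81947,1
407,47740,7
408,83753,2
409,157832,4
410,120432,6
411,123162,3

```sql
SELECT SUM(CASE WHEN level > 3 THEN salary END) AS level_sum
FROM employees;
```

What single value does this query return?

emp_id=400: ✓ → 50177
emp_id=401: ✗
emp_id=402: ✓ → 111603
emp_id=403: ✓ → 33210
emp_id=404: ✓ → 73254
emp_id=405: ✗
emp_id=406: ✗
emp_id=407: ✓ → 47740
emp_id=408: ✗
emp_id=409: ✓ → 157832
emp_id=410: ✓ → 120432
emp_id=411: ✗
level_sum = 50177 + 111603 + 33210 + 73254 + 47740 + 157832 + 120432 = 594248

594248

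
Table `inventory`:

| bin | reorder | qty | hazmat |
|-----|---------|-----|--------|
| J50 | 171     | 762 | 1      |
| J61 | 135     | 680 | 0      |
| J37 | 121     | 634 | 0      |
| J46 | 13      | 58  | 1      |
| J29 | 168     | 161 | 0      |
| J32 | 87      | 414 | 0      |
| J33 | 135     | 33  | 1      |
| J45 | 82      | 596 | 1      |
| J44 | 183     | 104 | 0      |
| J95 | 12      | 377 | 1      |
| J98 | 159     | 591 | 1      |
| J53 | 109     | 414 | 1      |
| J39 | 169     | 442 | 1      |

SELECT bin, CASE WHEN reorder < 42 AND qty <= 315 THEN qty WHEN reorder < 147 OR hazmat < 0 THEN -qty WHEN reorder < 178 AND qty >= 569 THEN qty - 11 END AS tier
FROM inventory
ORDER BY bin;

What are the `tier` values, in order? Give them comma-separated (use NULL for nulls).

NULL, -414, -33, -634, NULL, NULL, -596, 58, 751, -414, -680, -377, 580

bin=J29: (no match → NULL) → NULL
bin=J32: reorder < 147 OR hazmat < 0 → -414
bin=J33: reorder < 147 OR hazmat < 0 → -33
bin=J37: reorder < 147 OR hazmat < 0 → -634
bin=J39: (no match → NULL) → NULL
bin=J44: (no match → NULL) → NULL
bin=J45: reorder < 147 OR hazmat < 0 → -596
bin=J46: reorder < 42 AND qty <= 315 → 58
bin=J50: reorder < 178 AND qty >= 569 → 751
bin=J53: reorder < 147 OR hazmat < 0 → -414
bin=J61: reorder < 147 OR hazmat < 0 → -680
bin=J95: reorder < 147 OR hazmat < 0 → -377
bin=J98: reorder < 178 AND qty >= 569 → 580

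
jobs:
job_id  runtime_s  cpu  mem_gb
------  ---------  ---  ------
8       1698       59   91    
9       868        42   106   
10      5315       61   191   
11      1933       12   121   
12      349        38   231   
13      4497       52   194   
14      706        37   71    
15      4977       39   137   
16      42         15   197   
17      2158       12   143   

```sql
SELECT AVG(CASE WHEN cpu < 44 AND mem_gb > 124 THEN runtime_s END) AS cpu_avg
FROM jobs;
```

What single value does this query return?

1881.5

job_id=8: ✗
job_id=9: ✗
job_id=10: ✗
job_id=11: ✗
job_id=12: ✓ → 349
job_id=13: ✗
job_id=14: ✗
job_id=15: ✓ → 4977
job_id=16: ✓ → 42
job_id=17: ✓ → 2158
cpu_avg = (349 + 4977 + 42 + 2158) / 4 = 1881.5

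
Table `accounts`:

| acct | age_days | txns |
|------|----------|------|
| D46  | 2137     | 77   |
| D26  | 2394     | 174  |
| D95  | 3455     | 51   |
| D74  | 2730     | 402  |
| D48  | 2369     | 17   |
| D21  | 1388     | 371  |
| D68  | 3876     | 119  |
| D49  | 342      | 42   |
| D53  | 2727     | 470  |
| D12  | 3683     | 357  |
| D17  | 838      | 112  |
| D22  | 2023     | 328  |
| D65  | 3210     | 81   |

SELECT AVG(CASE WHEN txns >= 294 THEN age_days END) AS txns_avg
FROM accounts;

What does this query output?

2510.2

acct=D46: ✗
acct=D26: ✗
acct=D95: ✗
acct=D74: ✓ → 2730
acct=D48: ✗
acct=D21: ✓ → 1388
acct=D68: ✗
acct=D49: ✗
acct=D53: ✓ → 2727
acct=D12: ✓ → 3683
acct=D17: ✗
acct=D22: ✓ → 2023
acct=D65: ✗
txns_avg = (2730 + 1388 + 2727 + 3683 + 2023) / 5 = 2510.2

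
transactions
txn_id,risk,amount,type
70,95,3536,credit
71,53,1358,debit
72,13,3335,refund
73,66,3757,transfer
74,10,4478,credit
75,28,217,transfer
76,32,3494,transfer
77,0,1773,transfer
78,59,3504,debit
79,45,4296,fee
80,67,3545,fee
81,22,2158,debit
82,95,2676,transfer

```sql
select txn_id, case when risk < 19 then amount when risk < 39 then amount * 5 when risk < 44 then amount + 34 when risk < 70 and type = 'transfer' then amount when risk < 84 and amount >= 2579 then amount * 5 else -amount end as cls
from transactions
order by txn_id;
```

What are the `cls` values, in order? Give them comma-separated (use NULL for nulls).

txn_id=70: ELSE → -3536
txn_id=71: ELSE → -1358
txn_id=72: risk < 19 → 3335
txn_id=73: risk < 70 and type = 'transfer' → 3757
txn_id=74: risk < 19 → 4478
txn_id=75: risk < 39 → 1085
txn_id=76: risk < 39 → 17470
txn_id=77: risk < 19 → 1773
txn_id=78: risk < 84 and amount >= 2579 → 17520
txn_id=79: risk < 84 and amount >= 2579 → 21480
txn_id=80: risk < 84 and amount >= 2579 → 17725
txn_id=81: risk < 39 → 10790
txn_id=82: ELSE → -2676

-3536, -1358, 3335, 3757, 4478, 1085, 17470, 1773, 17520, 21480, 17725, 10790, -2676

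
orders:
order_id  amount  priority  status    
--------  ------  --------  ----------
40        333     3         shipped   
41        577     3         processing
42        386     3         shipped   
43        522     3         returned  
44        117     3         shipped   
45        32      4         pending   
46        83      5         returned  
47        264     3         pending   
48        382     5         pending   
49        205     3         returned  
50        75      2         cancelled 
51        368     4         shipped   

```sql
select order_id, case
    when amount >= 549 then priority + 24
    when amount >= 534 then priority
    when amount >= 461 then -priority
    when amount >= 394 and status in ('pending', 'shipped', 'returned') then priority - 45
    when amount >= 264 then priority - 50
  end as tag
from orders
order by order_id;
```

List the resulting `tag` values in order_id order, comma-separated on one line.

order_id=40: amount >= 264 → -47
order_id=41: amount >= 549 → 27
order_id=42: amount >= 264 → -47
order_id=43: amount >= 461 → -3
order_id=44: (no match → NULL) → NULL
order_id=45: (no match → NULL) → NULL
order_id=46: (no match → NULL) → NULL
order_id=47: amount >= 264 → -47
order_id=48: amount >= 264 → -45
order_id=49: (no match → NULL) → NULL
order_id=50: (no match → NULL) → NULL
order_id=51: amount >= 264 → -46

-47, 27, -47, -3, NULL, NULL, NULL, -47, -45, NULL, NULL, -46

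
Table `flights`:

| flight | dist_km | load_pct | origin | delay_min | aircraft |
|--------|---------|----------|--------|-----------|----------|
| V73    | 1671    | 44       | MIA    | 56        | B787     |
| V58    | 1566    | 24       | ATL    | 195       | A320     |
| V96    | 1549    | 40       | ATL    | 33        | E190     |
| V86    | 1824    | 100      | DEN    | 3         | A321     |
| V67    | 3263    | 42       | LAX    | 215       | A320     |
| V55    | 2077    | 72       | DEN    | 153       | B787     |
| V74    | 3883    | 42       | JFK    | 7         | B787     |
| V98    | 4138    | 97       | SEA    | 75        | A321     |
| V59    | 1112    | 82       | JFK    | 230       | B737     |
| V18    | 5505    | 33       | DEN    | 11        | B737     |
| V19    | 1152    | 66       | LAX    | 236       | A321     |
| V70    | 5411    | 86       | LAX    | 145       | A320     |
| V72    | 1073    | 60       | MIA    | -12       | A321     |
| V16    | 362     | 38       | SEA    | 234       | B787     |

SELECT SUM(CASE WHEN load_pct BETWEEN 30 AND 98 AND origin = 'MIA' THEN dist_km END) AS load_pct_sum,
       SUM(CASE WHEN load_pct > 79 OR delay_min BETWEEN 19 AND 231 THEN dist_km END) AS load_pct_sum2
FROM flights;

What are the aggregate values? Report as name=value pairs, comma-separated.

[load_pct_sum: load_pct BETWEEN 30 AND 98 AND origin = 'MIA']
flight=V73: ✓ → 1671
flight=V58: ✗
flight=V96: ✗
flight=V86: ✗
flight=V67: ✗
flight=V55: ✗
flight=V74: ✗
flight=V98: ✗
flight=V59: ✗
flight=V18: ✗
flight=V19: ✗
flight=V70: ✗
flight=V72: ✓ → 1073
flight=V16: ✗
load_pct_sum = 1671 + 1073 = 2744
—
[load_pct_sum2: load_pct > 79 OR delay_min BETWEEN 19 AND 231]
flight=V73: ✓ → 1671
flight=V58: ✓ → 1566
flight=V96: ✓ → 1549
flight=V86: ✓ → 1824
flight=V67: ✓ → 3263
flight=V55: ✓ → 2077
flight=V74: ✗
flight=V98: ✓ → 4138
flight=V59: ✓ → 1112
flight=V18: ✗
flight=V19: ✗
flight=V70: ✓ → 5411
flight=V72: ✗
flight=V16: ✗
load_pct_sum2 = 1671 + 1566 + 1549 + 1824 + 3263 + 2077 + 4138 + 1112 + 5411 = 22611

load_pct_sum=2744, load_pct_sum2=22611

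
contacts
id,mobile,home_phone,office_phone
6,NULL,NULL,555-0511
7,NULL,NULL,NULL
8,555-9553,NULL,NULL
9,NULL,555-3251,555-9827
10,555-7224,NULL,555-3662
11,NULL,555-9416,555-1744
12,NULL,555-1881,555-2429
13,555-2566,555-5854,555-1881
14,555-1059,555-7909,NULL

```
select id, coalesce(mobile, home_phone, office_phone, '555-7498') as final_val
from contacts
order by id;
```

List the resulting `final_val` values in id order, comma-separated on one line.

id=6: mobile=NULL, home_phone=NULL, office_phone=555-0511 → 555-0511
id=7: mobile=NULL, home_phone=NULL, office_phone=NULL, → literal 555-7498 → 555-7498
id=8: mobile=555-9553 → 555-9553
id=9: mobile=NULL, home_phone=555-3251 → 555-3251
id=10: mobile=555-7224 → 555-7224
id=11: mobile=NULL, home_phone=555-9416 → 555-9416
id=12: mobile=NULL, home_phone=555-1881 → 555-1881
id=13: mobile=555-2566 → 555-2566
id=14: mobile=555-1059 → 555-1059

555-0511, 555-7498, 555-9553, 555-3251, 555-7224, 555-9416, 555-1881, 555-2566, 555-1059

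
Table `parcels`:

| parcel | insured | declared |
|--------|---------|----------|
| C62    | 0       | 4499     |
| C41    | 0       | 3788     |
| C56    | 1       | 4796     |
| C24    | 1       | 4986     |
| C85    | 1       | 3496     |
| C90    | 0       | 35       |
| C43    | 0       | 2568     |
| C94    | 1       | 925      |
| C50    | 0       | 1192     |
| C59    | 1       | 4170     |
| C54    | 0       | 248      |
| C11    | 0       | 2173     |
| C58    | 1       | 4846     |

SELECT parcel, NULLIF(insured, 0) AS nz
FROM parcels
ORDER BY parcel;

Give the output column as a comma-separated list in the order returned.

parcel=C11: insured=0 vs 0: equal → NULL
parcel=C24: insured=1 vs 0: differ → 1
parcel=C41: insured=0 vs 0: equal → NULL
parcel=C43: insured=0 vs 0: equal → NULL
parcel=C50: insured=0 vs 0: equal → NULL
parcel=C54: insured=0 vs 0: equal → NULL
parcel=C56: insured=1 vs 0: differ → 1
parcel=C58: insured=1 vs 0: differ → 1
parcel=C59: insured=1 vs 0: differ → 1
parcel=C62: insured=0 vs 0: equal → NULL
parcel=C85: insured=1 vs 0: differ → 1
parcel=C90: insured=0 vs 0: equal → NULL
parcel=C94: insured=1 vs 0: differ → 1

NULL, 1, NULL, NULL, NULL, NULL, 1, 1, 1, NULL, 1, NULL, 1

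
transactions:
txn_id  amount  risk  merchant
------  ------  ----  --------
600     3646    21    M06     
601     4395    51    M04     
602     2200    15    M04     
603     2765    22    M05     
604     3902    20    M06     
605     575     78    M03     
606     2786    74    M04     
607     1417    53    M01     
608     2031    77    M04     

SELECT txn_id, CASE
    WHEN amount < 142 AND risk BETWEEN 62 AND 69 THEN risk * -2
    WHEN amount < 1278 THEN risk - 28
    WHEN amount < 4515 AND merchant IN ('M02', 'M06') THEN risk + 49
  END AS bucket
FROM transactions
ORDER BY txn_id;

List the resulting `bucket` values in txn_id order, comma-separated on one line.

txn_id=600: amount < 4515 AND merchant IN ('M02', 'M06') → 70
txn_id=601: (no match → NULL) → NULL
txn_id=602: (no match → NULL) → NULL
txn_id=603: (no match → NULL) → NULL
txn_id=604: amount < 4515 AND merchant IN ('M02', 'M06') → 69
txn_id=605: amount < 1278 → 50
txn_id=606: (no match → NULL) → NULL
txn_id=607: (no match → NULL) → NULL
txn_id=608: (no match → NULL) → NULL

70, NULL, NULL, NULL, 69, 50, NULL, NULL, NULL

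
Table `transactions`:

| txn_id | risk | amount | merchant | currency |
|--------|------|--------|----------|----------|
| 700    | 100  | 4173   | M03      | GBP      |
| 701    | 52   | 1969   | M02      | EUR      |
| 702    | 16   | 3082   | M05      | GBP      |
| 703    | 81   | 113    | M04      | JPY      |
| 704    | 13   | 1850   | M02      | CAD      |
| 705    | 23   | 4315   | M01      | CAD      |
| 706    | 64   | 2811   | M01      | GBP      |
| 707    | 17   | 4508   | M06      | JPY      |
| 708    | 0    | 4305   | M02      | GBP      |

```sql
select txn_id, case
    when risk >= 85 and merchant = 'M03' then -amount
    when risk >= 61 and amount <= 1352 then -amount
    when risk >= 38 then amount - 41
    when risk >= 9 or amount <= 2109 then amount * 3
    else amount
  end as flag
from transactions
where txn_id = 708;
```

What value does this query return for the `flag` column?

4305

txn_id = 708: risk=0, amount=4305, merchant=M02, currency=GBP.
risk >= 85 and merchant = 'M03' → false
risk >= 61 and amount <= 1352 → false
risk >= 38 → false
risk >= 9 or amount <= 2109 → false
No prior WHEN matched → ELSE → 4305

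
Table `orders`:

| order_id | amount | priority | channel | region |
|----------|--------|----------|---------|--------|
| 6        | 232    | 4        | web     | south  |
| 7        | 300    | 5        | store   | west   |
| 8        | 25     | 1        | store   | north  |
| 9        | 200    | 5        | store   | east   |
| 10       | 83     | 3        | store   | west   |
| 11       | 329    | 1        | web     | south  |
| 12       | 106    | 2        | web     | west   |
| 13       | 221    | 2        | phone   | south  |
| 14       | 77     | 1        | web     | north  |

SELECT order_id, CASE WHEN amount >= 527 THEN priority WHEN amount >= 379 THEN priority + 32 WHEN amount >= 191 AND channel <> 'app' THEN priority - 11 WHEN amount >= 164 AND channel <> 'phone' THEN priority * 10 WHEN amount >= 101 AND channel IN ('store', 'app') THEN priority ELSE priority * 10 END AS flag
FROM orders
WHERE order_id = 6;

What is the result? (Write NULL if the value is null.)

-7

order_id = 6: amount=232, priority=4, channel=web, region=south.
amount >= 527 → false
amount >= 379 → false
amount >= 191 AND channel <> 'app' → true → -7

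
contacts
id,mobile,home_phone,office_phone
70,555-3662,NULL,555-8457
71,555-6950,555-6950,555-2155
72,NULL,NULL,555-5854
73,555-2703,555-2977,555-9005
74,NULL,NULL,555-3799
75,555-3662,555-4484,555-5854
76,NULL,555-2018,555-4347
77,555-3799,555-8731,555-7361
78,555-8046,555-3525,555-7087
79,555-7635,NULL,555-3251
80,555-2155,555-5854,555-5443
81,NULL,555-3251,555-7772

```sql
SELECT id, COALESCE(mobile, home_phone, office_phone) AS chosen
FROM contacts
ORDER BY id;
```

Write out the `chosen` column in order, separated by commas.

id=70: mobile=555-3662 → 555-3662
id=71: mobile=555-6950 → 555-6950
id=72: mobile=NULL, home_phone=NULL, office_phone=555-5854 → 555-5854
id=73: mobile=555-2703 → 555-2703
id=74: mobile=NULL, home_phone=NULL, office_phone=555-3799 → 555-3799
id=75: mobile=555-3662 → 555-3662
id=76: mobile=NULL, home_phone=555-2018 → 555-2018
id=77: mobile=555-3799 → 555-3799
id=78: mobile=555-8046 → 555-8046
id=79: mobile=555-7635 → 555-7635
id=80: mobile=555-2155 → 555-2155
id=81: mobile=NULL, home_phone=555-3251 → 555-3251

555-3662, 555-6950, 555-5854, 555-2703, 555-3799, 555-3662, 555-2018, 555-3799, 555-8046, 555-7635, 555-2155, 555-3251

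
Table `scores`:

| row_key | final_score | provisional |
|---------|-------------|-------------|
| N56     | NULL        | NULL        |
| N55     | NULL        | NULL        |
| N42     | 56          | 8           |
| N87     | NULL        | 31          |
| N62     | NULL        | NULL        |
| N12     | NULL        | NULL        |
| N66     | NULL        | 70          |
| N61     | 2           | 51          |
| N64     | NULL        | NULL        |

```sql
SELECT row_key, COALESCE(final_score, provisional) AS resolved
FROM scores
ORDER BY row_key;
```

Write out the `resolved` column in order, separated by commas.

row_key=N12: final_score=NULL, provisional=NULL (all NULL) → NULL
row_key=N42: final_score=56 → 56
row_key=N55: final_score=NULL, provisional=NULL (all NULL) → NULL
row_key=N56: final_score=NULL, provisional=NULL (all NULL) → NULL
row_key=N61: final_score=2 → 2
row_key=N62: final_score=NULL, provisional=NULL (all NULL) → NULL
row_key=N64: final_score=NULL, provisional=NULL (all NULL) → NULL
row_key=N66: final_score=NULL, provisional=70 → 70
row_key=N87: final_score=NULL, provisional=31 → 31

NULL, 56, NULL, NULL, 2, NULL, NULL, 70, 31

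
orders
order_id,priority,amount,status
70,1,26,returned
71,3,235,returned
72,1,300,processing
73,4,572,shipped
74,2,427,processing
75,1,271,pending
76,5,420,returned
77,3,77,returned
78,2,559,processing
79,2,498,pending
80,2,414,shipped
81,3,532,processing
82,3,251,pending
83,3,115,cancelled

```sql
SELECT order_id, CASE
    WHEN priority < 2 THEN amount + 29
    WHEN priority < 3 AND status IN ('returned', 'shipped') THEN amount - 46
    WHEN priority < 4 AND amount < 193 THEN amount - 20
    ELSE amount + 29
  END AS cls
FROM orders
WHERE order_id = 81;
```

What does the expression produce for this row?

561

order_id = 81: priority=3, amount=532, status=processing.
priority < 2 → false
priority < 3 AND status IN ('returned', 'shipped') → false
priority < 4 AND amount < 193 → false
No prior WHEN matched → ELSE → 561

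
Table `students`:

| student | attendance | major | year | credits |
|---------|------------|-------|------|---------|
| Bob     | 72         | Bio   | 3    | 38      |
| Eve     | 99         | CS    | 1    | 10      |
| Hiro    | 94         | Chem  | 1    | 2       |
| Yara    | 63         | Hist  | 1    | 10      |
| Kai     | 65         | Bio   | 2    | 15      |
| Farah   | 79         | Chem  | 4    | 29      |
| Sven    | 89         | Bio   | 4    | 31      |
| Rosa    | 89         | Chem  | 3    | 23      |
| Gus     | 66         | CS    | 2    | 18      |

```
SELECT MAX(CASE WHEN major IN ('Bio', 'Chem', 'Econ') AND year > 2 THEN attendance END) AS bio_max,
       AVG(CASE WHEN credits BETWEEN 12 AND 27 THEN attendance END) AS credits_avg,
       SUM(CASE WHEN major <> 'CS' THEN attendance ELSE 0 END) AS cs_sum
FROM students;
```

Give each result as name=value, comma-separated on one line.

bio_max=89, credits_avg=73.3333333333, cs_sum=551

[bio_max: major IN ('Bio', 'Chem', 'Econ') AND year > 2]
student=Bob: ✓ → 72
student=Eve: ✗
student=Hiro: ✗
student=Yara: ✗
student=Kai: ✗
student=Farah: ✓ → 79
student=Sven: ✓ → 89
student=Rosa: ✓ → 89
student=Gus: ✗
bio_max = MAX(72, 79, 89, 89) = 89
—
[credits_avg: credits BETWEEN 12 AND 27]
student=Bob: ✗
student=Eve: ✗
student=Hiro: ✗
student=Yara: ✗
student=Kai: ✓ → 65
student=Farah: ✗
student=Sven: ✗
student=Rosa: ✓ → 89
student=Gus: ✓ → 66
credits_avg = (65 + 89 + 66) / 3 = 73.3333333333
—
[cs_sum: major <> 'CS']
student=Bob: ✓ → 72
student=Eve: ✗
student=Hiro: ✓ → 94
student=Yara: ✓ → 63
student=Kai: ✓ → 65
student=Farah: ✓ → 79
student=Sven: ✓ → 89
student=Rosa: ✓ → 89
student=Gus: ✗
cs_sum = 72 + 94 + 63 + 65 + 79 + 89 + 89 = 551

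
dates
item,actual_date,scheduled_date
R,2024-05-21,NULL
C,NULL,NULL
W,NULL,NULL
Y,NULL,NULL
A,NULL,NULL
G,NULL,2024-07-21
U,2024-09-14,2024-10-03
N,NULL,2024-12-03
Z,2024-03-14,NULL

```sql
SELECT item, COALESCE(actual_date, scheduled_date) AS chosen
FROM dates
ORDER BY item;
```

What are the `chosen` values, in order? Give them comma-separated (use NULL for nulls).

item=A: actual_date=NULL, scheduled_date=NULL (all NULL) → NULL
item=C: actual_date=NULL, scheduled_date=NULL (all NULL) → NULL
item=G: actual_date=NULL, scheduled_date=2024-07-21 → 2024-07-21
item=N: actual_date=NULL, scheduled_date=2024-12-03 → 2024-12-03
item=R: actual_date=2024-05-21 → 2024-05-21
item=U: actual_date=2024-09-14 → 2024-09-14
item=W: actual_date=NULL, scheduled_date=NULL (all NULL) → NULL
item=Y: actual_date=NULL, scheduled_date=NULL (all NULL) → NULL
item=Z: actual_date=2024-03-14 → 2024-03-14

NULL, NULL, 2024-07-21, 2024-12-03, 2024-05-21, 2024-09-14, NULL, NULL, 2024-03-14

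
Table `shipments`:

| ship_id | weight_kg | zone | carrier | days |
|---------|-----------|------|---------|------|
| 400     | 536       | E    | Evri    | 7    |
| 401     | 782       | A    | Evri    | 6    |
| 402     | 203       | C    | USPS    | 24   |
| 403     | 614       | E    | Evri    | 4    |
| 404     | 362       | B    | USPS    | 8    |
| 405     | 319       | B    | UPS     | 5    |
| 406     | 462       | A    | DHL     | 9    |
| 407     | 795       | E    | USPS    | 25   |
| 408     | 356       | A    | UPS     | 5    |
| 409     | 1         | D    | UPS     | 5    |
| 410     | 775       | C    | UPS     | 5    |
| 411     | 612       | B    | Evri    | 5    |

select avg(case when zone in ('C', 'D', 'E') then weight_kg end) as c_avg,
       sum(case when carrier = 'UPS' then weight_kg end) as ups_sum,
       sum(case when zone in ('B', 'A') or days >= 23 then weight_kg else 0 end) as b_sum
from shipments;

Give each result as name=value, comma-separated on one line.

[c_avg: zone in ('C', 'D', 'E')]
ship_id=400: ✓ → 536
ship_id=401: ✗
ship_id=402: ✓ → 203
ship_id=403: ✓ → 614
ship_id=404: ✗
ship_id=405: ✗
ship_id=406: ✗
ship_id=407: ✓ → 795
ship_id=408: ✗
ship_id=409: ✓ → 1
ship_id=410: ✓ → 775
ship_id=411: ✗
c_avg = (536 + 203 + 614 + 795 + 1 + 775) / 6 = 487.3333333333
—
[ups_sum: carrier = 'UPS']
ship_id=400: ✗
ship_id=401: ✗
ship_id=402: ✗
ship_id=403: ✗
ship_id=404: ✗
ship_id=405: ✓ → 319
ship_id=406: ✗
ship_id=407: ✗
ship_id=408: ✓ → 356
ship_id=409: ✓ → 1
ship_id=410: ✓ → 775
ship_id=411: ✗
ups_sum = 319 + 356 + 1 + 775 = 1451
—
[b_sum: zone in ('B', 'A') or days >= 23]
ship_id=400: ✗
ship_id=401: ✓ → 782
ship_id=402: ✓ → 203
ship_id=403: ✗
ship_id=404: ✓ → 362
ship_id=405: ✓ → 319
ship_id=406: ✓ → 462
ship_id=407: ✓ → 795
ship_id=408: ✓ → 356
ship_id=409: ✗
ship_id=410: ✗
ship_id=411: ✓ → 612
b_sum = 782 + 203 + 362 + 319 + 462 + 795 + 356 + 612 = 3891

c_avg=487.3333333333, ups_sum=1451, b_sum=3891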